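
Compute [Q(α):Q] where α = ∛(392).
[Q(α):Q] = 3

The minimal polynomial of α is x^3 - 392, irreducible over Q since 392 is not a perfect cube (so x^3 - 392 has no rational root). Hence [Q(α):Q] = deg(m_α) = 3.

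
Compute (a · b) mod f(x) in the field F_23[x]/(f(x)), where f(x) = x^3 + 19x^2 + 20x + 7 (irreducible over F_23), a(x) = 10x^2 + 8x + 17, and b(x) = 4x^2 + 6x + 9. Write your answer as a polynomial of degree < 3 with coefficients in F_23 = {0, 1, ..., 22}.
a · b ≡ 6x + 22 (mod f(x))

Multiply in F_23[x]: a(x)·b(x) = (10x^2 + 8x + 17)·(4x^2 + 6x + 9) = 17x^4 + 22x^2 + 13x + 15. This has degree ≥ 3, so divide by f(x) over F_23: 17x^4 + 22x^2 + 13x + 15 = (17x + 22)·(x^3 + 19x^2 + 20x + 7) + (6x + 22). Hence a·b ≡ 6x + 22 (mod f). (F_23[x]/(f) is a field with 23^3 = 12167 elements since f is irreducible of degree 3.)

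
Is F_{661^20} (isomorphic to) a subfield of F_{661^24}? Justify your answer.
No: F_{661^20} is not a subfield of F_{661^24}

F_{p^m} embeds in F_{p^n} iff m | n. Here 20 ∤ 24 (since 24 = 1·20 + 4 with remainder 4 ≠ 0), so F_{661^20} is not a subfield of F_{661^24}. Equivalently: if it were, the tower law would give 20 = [F_{661^20}:F_661] dividing [F_{661^24}:F_661] = 24, contradiction.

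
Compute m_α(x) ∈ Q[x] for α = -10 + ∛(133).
m_α(x) = x^3 + 30x^2 + 300x + 867

Set β = α + 10 = ∛(133), so β^3 = 133. Then (α + 10)^3 - 133 = 0, i.e. α is a root of g(x) = (x + 10)^3 - 133 = x^3 + 30x^2 + 300x + 867. Since g(x) = h(x + 10) where h(x) = x^3 - 133, and h is irreducible over Q (because 133 is not a perfect cube, so h has no rational root, and a monic cubic with no rational root is irreducible), g is also irreducible (irreducibility is preserved under the substitution x → x + 10). Hence m_α(x) = x^3 + 30x^2 + 300x + 867.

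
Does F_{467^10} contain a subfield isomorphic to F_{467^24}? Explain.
No: F_{467^24} is not a subfield of F_{467^10}

F_{p^m} embeds in F_{p^n} iff m | n. Here 24 ∤ 10 (since 10 = 0·24 + 10 with remainder 10 ≠ 0), so F_{467^24} is not a subfield of F_{467^10}. Equivalently: if it were, the tower law would give 24 = [F_{467^24}:F_467] dividing [F_{467^10}:F_467] = 10, contradiction.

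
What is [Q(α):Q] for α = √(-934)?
[Q(α):Q] = 2

[Q(α):Q] equals the degree of the minimal polynomial of α. Here α^2 = -934 and x^2 + 934 is irreducible (d = -934 is squarefree, ≠ 1, hence not a square), so deg(m_α) = 2. Thus [Q(α):Q] = 2.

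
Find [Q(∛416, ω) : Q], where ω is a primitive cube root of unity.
[Q(∛416, ω) : Q] = 6

[Q(∛416):Q] = 3 (min poly x^3 - 416, irreducible since 416 is not a perfect cube). [Q(ω):Q] = 2 (min poly x^2 + x + 1). Since Q(∛416) ⊂ R and ω ∉ R, we have ω ∉ Q(∛416), so x^2 + x + 1 remains irreducible over Q(∛416) and [Q(∛416, ω) : Q(∛416)] = 2. By the tower law, [Q(∛416, ω) : Q] = 3 · 2 = 6. (In fact Q(∛416, ω) is the splitting field of x^3 - 416 over Q.)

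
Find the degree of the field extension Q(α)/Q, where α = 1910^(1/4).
[Q(α):Q] = 4

α is a root of x^4 - 1910. By Eisenstein's criterion at the prime p = 2 (which divides the constant term 1910 but p^2 = 4 does not, since 1910 is squarefree), x^4 - 1910 is irreducible over Q. Hence [Q(α):Q] = 4.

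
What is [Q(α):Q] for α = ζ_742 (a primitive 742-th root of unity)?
[Q(α):Q] = 312

The minimal polynomial of ζ_742 over Q is the 742-th cyclotomic polynomial Φ_742(x), which is irreducible over Q and has degree φ(742) = 312. Hence [Q(α):Q] = φ(742) = 312.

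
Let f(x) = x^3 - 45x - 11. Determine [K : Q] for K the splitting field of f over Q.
[K : Q] = 6

By the rational root test, any rational root of the monic integer polynomial f(x) = x^3 - 45x - 11 must be an integer dividing the constant term -11, i.e. one of ±{1, 11}. Evaluating: f(1) = -55, f(-1) = 33, f(11) = 825, f(-11) = -847; none is 0, so f has no rational root and is therefore irreducible over Q (a cubic with no linear factor over a field is irreducible). For an irreducible cubic, the Galois group is A_3 or S_3 according as the discriminant disc(f) = -4a^3 - 27b^2 = -4·(-45)^3 - 27·(-11)^2 = 361233 is or is not a square in Q. Here disc(f) = 361233 is not a perfect square in Q, so the Galois group of f over Q is not contained in A_3 and must be all of S_3. The splitting field has degree |S_3| = 6 over Q, so [K : Q] = 6.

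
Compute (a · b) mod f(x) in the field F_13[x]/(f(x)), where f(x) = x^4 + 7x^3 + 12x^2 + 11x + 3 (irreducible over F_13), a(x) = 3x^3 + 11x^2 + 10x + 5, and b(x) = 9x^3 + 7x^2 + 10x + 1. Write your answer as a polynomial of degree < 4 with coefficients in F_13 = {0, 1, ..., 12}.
a · b ≡ 9x^3 + 10x^2 + 4x + 3 (mod f(x))

Multiply in F_13[x]: a(x)·b(x) = (3x^3 + 11x^2 + 10x + 5)·(9x^3 + 7x^2 + 10x + 1) = x^6 + 3x^5 + 2x^4 + 7x^3 + 3x^2 + 8x + 5. This has degree ≥ 4, so divide by f(x) over F_13: x^6 + 3x^5 + 2x^4 + 7x^3 + 3x^2 + 8x + 5 = (x^2 + 9x + 5)·(x^4 + 7x^3 + 12x^2 + 11x + 3) + (9x^3 + 10x^2 + 4x + 3). Hence a·b ≡ 9x^3 + 10x^2 + 4x + 3 (mod f). (F_13[x]/(f) is a field with 13^4 = 28561 elements since f is irreducible of degree 4.)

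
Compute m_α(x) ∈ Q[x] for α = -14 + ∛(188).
m_α(x) = x^3 + 42x^2 + 588x + 2556

Set β = α + 14 = ∛(188), so β^3 = 188. Then (α + 14)^3 - 188 = 0, i.e. α is a root of g(x) = (x + 14)^3 - 188 = x^3 + 42x^2 + 588x + 2556. Since g(x) = h(x + 14) where h(x) = x^3 - 188, and h is irreducible over Q (because 188 is not a perfect cube, so h has no rational root, and a monic cubic with no rational root is irreducible), g is also irreducible (irreducibility is preserved under the substitution x → x + 14). Hence m_α(x) = x^3 + 42x^2 + 588x + 2556.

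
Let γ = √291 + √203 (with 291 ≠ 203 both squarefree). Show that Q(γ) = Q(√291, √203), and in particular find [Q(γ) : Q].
[Q(γ) : Q] = 4 (equivalently, Q(γ) = Q(√291, √203))

Obviously Q(γ) ⊆ Q(√291, √203), and [Q(√291, √203):Q] = 4 (since 291, 203 are distinct squarefree integers > 1 with 59073 not a perfect square). To show equality we compute the minimal polynomial of γ. From γ = √291 + √203: γ^2 = 291 + 2√(59073) + 203 = 494 + 2√(59073), so γ^2 - 494 = 2√(59073); squaring, (γ^2 - 494)^2 = 4·59073, i.e. γ^4 - 988γ^2 + 244036 - 236292 = 0, i.e. γ^4 - 988γ^2 + 7744 = 0. So γ is a root of x^4 - 988x^2 + 7744. This polynomial is irreducible over Q: it has no rational root (each ±√291 ± √203 is irrational), and any factorization into two quadratics over Q would force √(59073) ∈ Q (pairing opposite roots) or √291, √203 ∈ Q (other pairings), all impossible. Hence [Q(γ):Q] = 4 = [Q(√291, √203):Q], so Q(γ) = Q(√291, √203).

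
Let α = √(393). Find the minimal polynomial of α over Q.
m_α(x) = x^2 - 393

α satisfies α^2 - 393 = 0, so x^2 - 393 annihilates α. Since d = 393 is squarefree and ≠ 1, it is not a perfect square in Q, so x^2 - 393 has no rational root and is therefore irreducible over Q (a degree-2 polynomial over a field is irreducible iff it has no root). Hence m_α(x) = x^2 - 393.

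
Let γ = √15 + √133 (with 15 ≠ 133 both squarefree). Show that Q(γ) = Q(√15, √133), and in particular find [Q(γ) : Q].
[Q(γ) : Q] = 4 (equivalently, Q(γ) = Q(√15, √133))

Obviously Q(γ) ⊆ Q(√15, √133), and [Q(√15, √133):Q] = 4 (since 15, 133 are distinct squarefree integers > 1 with 1995 not a perfect square). To show equality we compute the minimal polynomial of γ. From γ = √15 + √133: γ^2 = 15 + 2√(1995) + 133 = 148 + 2√(1995), so γ^2 - 148 = 2√(1995); squaring, (γ^2 - 148)^2 = 4·1995, i.e. γ^4 - 296γ^2 + 21904 - 7980 = 0, i.e. γ^4 - 296γ^2 + 13924 = 0. So γ is a root of x^4 - 296x^2 + 13924. This polynomial is irreducible over Q: it has no rational root (each ±√15 ± √133 is irrational), and any factorization into two quadratics over Q would force √(1995) ∈ Q (pairing opposite roots) or √15, √133 ∈ Q (other pairings), all impossible. Hence [Q(γ):Q] = 4 = [Q(√15, √133):Q], so Q(γ) = Q(√15, √133).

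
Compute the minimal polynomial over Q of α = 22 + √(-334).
m_α(x) = x^2 - 44x + 818

From α - 22 = √(-334), squaring gives (α - 22)^2 = -334, i.e. α^2 - 44α + 484 = -334, so α^2 - 44α + 818 = 0. The discriminant of x^2 - 44x + 818 is (-44)^2 - 4·(818) = 1936 - 3272 = -1336, and 4·(-334) is not a perfect square in Q since -334 is squarefree and ≠ 1. Hence x^2 - 44x + 818 is irreducible over Q and is the minimal polynomial of α.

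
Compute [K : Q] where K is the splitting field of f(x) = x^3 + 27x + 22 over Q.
[K : Q] = 6

By the rational root test, any rational root of the monic integer polynomial f(x) = x^3 + 27x + 22 must be an integer dividing the constant term 22, i.e. one of ±{1, 2, 11, 22}. Evaluating: f(1) = 50, f(-1) = -6, f(2) = 84, f(-2) = -40, f(11) = 1650, f(-11) = -1606, f(22) = 11264, f(-22) = -11220; none is 0, so f has no rational root and is therefore irreducible over Q (a cubic with no linear factor over a field is irreducible). For an irreducible cubic, the Galois group is A_3 or S_3 according as the discriminant disc(f) = -4a^3 - 27b^2 = -4·(27)^3 - 27·(22)^2 = -91800 is or is not a square in Q. Here disc(f) = -91800 is not a perfect square in Q, so the Galois group of f over Q is not contained in A_3 and must be all of S_3. The splitting field has degree |S_3| = 6 over Q, so [K : Q] = 6.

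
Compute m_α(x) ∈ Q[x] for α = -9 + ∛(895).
m_α(x) = x^3 + 27x^2 + 243x - 166

Set β = α + 9 = ∛(895), so β^3 = 895. Then (α + 9)^3 - 895 = 0, i.e. α is a root of g(x) = (x + 9)^3 - 895 = x^3 + 27x^2 + 243x - 166. Since g(x) = h(x + 9) where h(x) = x^3 - 895, and h is irreducible over Q (because 895 is not a perfect cube, so h has no rational root, and a monic cubic with no rational root is irreducible), g is also irreducible (irreducibility is preserved under the substitution x → x + 9). Hence m_α(x) = x^3 + 27x^2 + 243x - 166.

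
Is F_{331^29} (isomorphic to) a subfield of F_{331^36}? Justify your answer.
No: F_{331^29} is not a subfield of F_{331^36}

F_{p^m} embeds in F_{p^n} iff m | n. Here 29 ∤ 36 (since 36 = 1·29 + 7 with remainder 7 ≠ 0), so F_{331^29} is not a subfield of F_{331^36}. Equivalently: if it were, the tower law would give 29 = [F_{331^29}:F_331] dividing [F_{331^36}:F_331] = 36, contradiction.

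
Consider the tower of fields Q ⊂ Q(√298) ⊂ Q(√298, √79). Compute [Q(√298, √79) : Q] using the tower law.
[Q(√298, √79) : Q] = 4

[Q(√298):Q] = 2 (min poly x^2 - 298, irreducible since 298 is squarefree > 1). For the top step, suppose √79 ∈ Q(√298), say √79 = c + d√298 with c, d ∈ Q. Squaring: 79 = c^2 + 298d^2 + 2cd√298. Since √298 ∉ Q this forces 2cd = 0. If d = 0 then √79 = c ∈ Q, contradicting 79 squarefree > 1. If c = 0 then 79 = 298d^2, so 298·79 = (298d)^2 is a perfect square in Q — but 298·79 = 23542 is not a perfect square (since 298 and 79 are distinct squarefree integers). Contradiction. Hence √79 ∉ Q(√298), so x^2 - 79 stays irreducible over Q(√298) and [Q(√298, √79) : Q(√298)] = 2. By the tower law, [Q(√298, √79) : Q] = 2 · 2 = 4.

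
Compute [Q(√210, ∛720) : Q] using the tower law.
[Q(√210, ∛720) : Q] = 6

Let L = Q(√210, ∛720). Since Q(√210) ⊂ L and [Q(√210):Q] = 2, the tower law gives 2 | [L:Q]. Likewise Q(∛720) ⊂ L with [Q(∛720):Q] = 3 (because 720 is not a perfect cube), so 3 | [L:Q]. As gcd(2,3) = 1, [L:Q] is divisible by 6. Conversely L is generated over Q by √210 and ∛720, so [L:Q] ≤ 2·3 = 6. Therefore [Q(√210, ∛720) : Q] = 6.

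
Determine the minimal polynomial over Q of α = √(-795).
m_α(x) = x^2 + 795

α satisfies α^2 + 795 = 0, so x^2 + 795 annihilates α. Since d = -795 is squarefree and ≠ 1, it is not a perfect square in Q, so x^2 + 795 has no rational root and is therefore irreducible over Q (a degree-2 polynomial over a field is irreducible iff it has no root). Hence m_α(x) = x^2 + 795.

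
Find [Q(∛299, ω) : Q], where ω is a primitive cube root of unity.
[Q(∛299, ω) : Q] = 6

[Q(∛299):Q] = 3 (min poly x^3 - 299, irreducible since 299 is not a perfect cube). [Q(ω):Q] = 2 (min poly x^2 + x + 1). Since Q(∛299) ⊂ R and ω ∉ R, we have ω ∉ Q(∛299), so x^2 + x + 1 remains irreducible over Q(∛299) and [Q(∛299, ω) : Q(∛299)] = 2. By the tower law, [Q(∛299, ω) : Q] = 3 · 2 = 6. (In fact Q(∛299, ω) is the splitting field of x^3 - 299 over Q.)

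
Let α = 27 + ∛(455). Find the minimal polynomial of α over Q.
m_α(x) = x^3 - 81x^2 + 2187x - 20138

Set β = α - 27 = ∛(455), so β^3 = 455. Then (α - 27)^3 - 455 = 0, i.e. α is a root of g(x) = (x - 27)^3 - 455 = x^3 - 81x^2 + 2187x - 20138. Since g(x) = h(x - 27) where h(x) = x^3 - 455, and h is irreducible over Q (because 455 is not a perfect cube, so h has no rational root, and a monic cubic with no rational root is irreducible), g is also irreducible (irreducibility is preserved under the substitution x → x - 27). Hence m_α(x) = x^3 - 81x^2 + 2187x - 20138.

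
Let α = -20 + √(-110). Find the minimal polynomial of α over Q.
m_α(x) = x^2 + 40x + 510

From α + 20 = √(-110), squaring gives (α + 20)^2 = -110, i.e. α^2 + 40α + 400 = -110, so α^2 + 40α + 510 = 0. The discriminant of x^2 + 40x + 510 is (40)^2 - 4·(510) = 1600 - 2040 = -440, and 4·(-110) is not a perfect square in Q since -110 is squarefree and ≠ 1. Hence x^2 + 40x + 510 is irreducible over Q and is the minimal polynomial of α.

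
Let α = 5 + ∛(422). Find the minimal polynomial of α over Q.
m_α(x) = x^3 - 15x^2 + 75x - 547

Set β = α - 5 = ∛(422), so β^3 = 422. Then (α - 5)^3 - 422 = 0, i.e. α is a root of g(x) = (x - 5)^3 - 422 = x^3 - 15x^2 + 75x - 547. Since g(x) = h(x - 5) where h(x) = x^3 - 422, and h is irreducible over Q (because 422 is not a perfect cube, so h has no rational root, and a monic cubic with no rational root is irreducible), g is also irreducible (irreducibility is preserved under the substitution x → x - 5). Hence m_α(x) = x^3 - 15x^2 + 75x - 547.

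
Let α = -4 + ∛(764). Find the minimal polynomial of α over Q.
m_α(x) = x^3 + 12x^2 + 48x - 700

Set β = α + 4 = ∛(764), so β^3 = 764. Then (α + 4)^3 - 764 = 0, i.e. α is a root of g(x) = (x + 4)^3 - 764 = x^3 + 12x^2 + 48x - 700. Since g(x) = h(x + 4) where h(x) = x^3 - 764, and h is irreducible over Q (because 764 is not a perfect cube, so h has no rational root, and a monic cubic with no rational root is irreducible), g is also irreducible (irreducibility is preserved under the substitution x → x + 4). Hence m_α(x) = x^3 + 12x^2 + 48x - 700.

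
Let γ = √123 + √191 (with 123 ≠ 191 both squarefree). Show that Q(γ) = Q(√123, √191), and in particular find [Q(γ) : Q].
[Q(γ) : Q] = 4 (equivalently, Q(γ) = Q(√123, √191))

Obviously Q(γ) ⊆ Q(√123, √191), and [Q(√123, √191):Q] = 4 (since 123, 191 are distinct squarefree integers > 1 with 23493 not a perfect square). To show equality we compute the minimal polynomial of γ. From γ = √123 + √191: γ^2 = 123 + 2√(23493) + 191 = 314 + 2√(23493), so γ^2 - 314 = 2√(23493); squaring, (γ^2 - 314)^2 = 4·23493, i.e. γ^4 - 628γ^2 + 98596 - 93972 = 0, i.e. γ^4 - 628γ^2 + 4624 = 0. So γ is a root of x^4 - 628x^2 + 4624. This polynomial is irreducible over Q: it has no rational root (each ±√123 ± √191 is irrational), and any factorization into two quadratics over Q would force √(23493) ∈ Q (pairing opposite roots) or √123, √191 ∈ Q (other pairings), all impossible. Hence [Q(γ):Q] = 4 = [Q(√123, √191):Q], so Q(γ) = Q(√123, √191).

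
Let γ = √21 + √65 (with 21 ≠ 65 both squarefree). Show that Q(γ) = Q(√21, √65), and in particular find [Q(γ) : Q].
[Q(γ) : Q] = 4 (equivalently, Q(γ) = Q(√21, √65))

Obviously Q(γ) ⊆ Q(√21, √65), and [Q(√21, √65):Q] = 4 (since 21, 65 are distinct squarefree integers > 1 with 1365 not a perfect square). To show equality we compute the minimal polynomial of γ. From γ = √21 + √65: γ^2 = 21 + 2√(1365) + 65 = 86 + 2√(1365), so γ^2 - 86 = 2√(1365); squaring, (γ^2 - 86)^2 = 4·1365, i.e. γ^4 - 172γ^2 + 7396 - 5460 = 0, i.e. γ^4 - 172γ^2 + 1936 = 0. So γ is a root of x^4 - 172x^2 + 1936. This polynomial is irreducible over Q: it has no rational root (each ±√21 ± √65 is irrational), and any factorization into two quadratics over Q would force √(1365) ∈ Q (pairing opposite roots) or √21, √65 ∈ Q (other pairings), all impossible. Hence [Q(γ):Q] = 4 = [Q(√21, √65):Q], so Q(γ) = Q(√21, √65).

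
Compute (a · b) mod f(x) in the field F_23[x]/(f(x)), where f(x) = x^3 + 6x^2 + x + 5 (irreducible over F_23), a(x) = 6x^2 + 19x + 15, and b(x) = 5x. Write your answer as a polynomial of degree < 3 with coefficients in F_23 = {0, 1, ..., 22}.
a · b ≡ 7x^2 + 22x + 11 (mod f(x))

Multiply in F_23[x]: a(x)·b(x) = (6x^2 + 19x + 15)·(5x) = 7x^3 + 3x^2 + 6x. This has degree ≥ 3, so divide by f(x) over F_23: 7x^3 + 3x^2 + 6x = (7)·(x^3 + 6x^2 + x + 5) + (7x^2 + 22x + 11). Hence a·b ≡ 7x^2 + 22x + 11 (mod f). (F_23[x]/(f) is a field with 23^3 = 12167 elements since f is irreducible of degree 3.)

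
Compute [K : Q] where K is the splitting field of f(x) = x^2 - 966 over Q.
[K : Q] = 2

f(x) = x^2 - 966 factors as (x - √966)(x + √966). The splitting field is K = Q(√966). Since 966 is squarefree and > 1, it is not a perfect square, so x^2 - 966 is irreducible over Q and [Q(√966) : Q] = 2. Hence [K : Q] = 2.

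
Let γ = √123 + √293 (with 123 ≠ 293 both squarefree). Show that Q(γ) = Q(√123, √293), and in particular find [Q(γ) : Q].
[Q(γ) : Q] = 4 (equivalently, Q(γ) = Q(√123, √293))

Obviously Q(γ) ⊆ Q(√123, √293), and [Q(√123, √293):Q] = 4 (since 123, 293 are distinct squarefree integers > 1 with 36039 not a perfect square). To show equality we compute the minimal polynomial of γ. From γ = √123 + √293: γ^2 = 123 + 2√(36039) + 293 = 416 + 2√(36039), so γ^2 - 416 = 2√(36039); squaring, (γ^2 - 416)^2 = 4·36039, i.e. γ^4 - 832γ^2 + 173056 - 144156 = 0, i.e. γ^4 - 832γ^2 + 28900 = 0. So γ is a root of x^4 - 832x^2 + 28900. This polynomial is irreducible over Q: it has no rational root (each ±√123 ± √293 is irrational), and any factorization into two quadratics over Q would force √(36039) ∈ Q (pairing opposite roots) or √123, √293 ∈ Q (other pairings), all impossible. Hence [Q(γ):Q] = 4 = [Q(√123, √293):Q], so Q(γ) = Q(√123, √293).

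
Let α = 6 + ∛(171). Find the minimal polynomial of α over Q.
m_α(x) = x^3 - 18x^2 + 108x - 387

Set β = α - 6 = ∛(171), so β^3 = 171. Then (α - 6)^3 - 171 = 0, i.e. α is a root of g(x) = (x - 6)^3 - 171 = x^3 - 18x^2 + 108x - 387. Since g(x) = h(x - 6) where h(x) = x^3 - 171, and h is irreducible over Q (because 171 is not a perfect cube, so h has no rational root, and a monic cubic with no rational root is irreducible), g is also irreducible (irreducibility is preserved under the substitution x → x - 6). Hence m_α(x) = x^3 - 18x^2 + 108x - 387.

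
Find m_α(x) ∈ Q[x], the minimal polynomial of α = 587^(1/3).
m_α(x) = x^3 - 587

α satisfies α^3 = 587, so x^3 - 587 annihilates α. By the rational root test, a rational root p/q (in lowest terms) of x^3 - 587 would satisfy p^3 = 587 q^3, forcing q = 1 and p^3 = 587; but 587 is not a perfect cube, contradiction. A monic cubic over Q with no rational root is irreducible (any nontrivial factorization would include a linear factor). Hence x^3 - 587 is the minimal polynomial of α, and in particular [Q(α):Q] = 3.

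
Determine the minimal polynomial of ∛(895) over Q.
m_α(x) = x^3 - 895

α satisfies α^3 = 895, so x^3 - 895 annihilates α. By the rational root test, a rational root p/q (in lowest terms) of x^3 - 895 would satisfy p^3 = 895 q^3, forcing q = 1 and p^3 = 895; but 895 is not a perfect cube, contradiction. A monic cubic over Q with no rational root is irreducible (any nontrivial factorization would include a linear factor). Hence x^3 - 895 is the minimal polynomial of α, and in particular [Q(α):Q] = 3.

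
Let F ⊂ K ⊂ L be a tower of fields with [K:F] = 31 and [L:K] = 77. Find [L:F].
[L:F] = 2387

The tower law says that for any tower of field extensions F ⊂ K ⊂ L with finite degrees, [L:F] = [L:K] · [K:F]. Here this gives [L:F] = 77 · 31 = 2387.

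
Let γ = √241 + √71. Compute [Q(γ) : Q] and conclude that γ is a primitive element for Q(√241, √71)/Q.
[Q(γ) : Q] = 4 (equivalently, Q(γ) = Q(√241, √71))

Obviously Q(γ) ⊆ Q(√241, √71), and [Q(√241, √71):Q] = 4 (since 241, 71 are distinct squarefree integers > 1 with 17111 not a perfect square). To show equality we compute the minimal polynomial of γ. From γ = √241 + √71: γ^2 = 241 + 2√(17111) + 71 = 312 + 2√(17111), so γ^2 - 312 = 2√(17111); squaring, (γ^2 - 312)^2 = 4·17111, i.e. γ^4 - 624γ^2 + 97344 - 68444 = 0, i.e. γ^4 - 624γ^2 + 28900 = 0. So γ is a root of x^4 - 624x^2 + 28900. This polynomial is irreducible over Q: it has no rational root (each ±√241 ± √71 is irrational), and any factorization into two quadratics over Q would force √(17111) ∈ Q (pairing opposite roots) or √241, √71 ∈ Q (other pairings), all impossible. Hence [Q(γ):Q] = 4 = [Q(√241, √71):Q], so Q(γ) = Q(√241, √71).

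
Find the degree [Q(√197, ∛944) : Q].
[Q(√197, ∛944) : Q] = 6

Let L = Q(√197, ∛944). Since Q(√197) ⊂ L and [Q(√197):Q] = 2, the tower law gives 2 | [L:Q]. Likewise Q(∛944) ⊂ L with [Q(∛944):Q] = 3 (because 944 is not a perfect cube), so 3 | [L:Q]. As gcd(2,3) = 1, [L:Q] is divisible by 6. Conversely L is generated over Q by √197 and ∛944, so [L:Q] ≤ 2·3 = 6. Therefore [Q(√197, ∛944) : Q] = 6.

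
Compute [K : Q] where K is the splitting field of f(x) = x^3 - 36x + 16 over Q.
[K : Q] = 6

By the rational root test, any rational root of the monic integer polynomial f(x) = x^3 - 36x + 16 must be an integer dividing the constant term 16, i.e. one of ±{1, 2, 4, 8, 16}. Evaluating: f(1) = -19, f(-1) = 51, f(2) = -48, f(-2) = 80, f(4) = -64, f(-4) = 96, f(8) = 240, f(-8) = -208, f(16) = 3536, f(-16) = -3504; none is 0, so f has no rational root and is therefore irreducible over Q (a cubic with no linear factor over a field is irreducible). For an irreducible cubic, the Galois group is A_3 or S_3 according as the discriminant disc(f) = -4a^3 - 27b^2 = -4·(-36)^3 - 27·(16)^2 = 179712 is or is not a square in Q. Here disc(f) = 179712 is not a perfect square in Q, so the Galois group of f over Q is not contained in A_3 and must be all of S_3. The splitting field has degree |S_3| = 6 over Q, so [K : Q] = 6.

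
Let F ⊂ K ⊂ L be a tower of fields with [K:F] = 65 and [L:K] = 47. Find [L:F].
[L:F] = 3055

The tower law says that for any tower of field extensions F ⊂ K ⊂ L with finite degrees, [L:F] = [L:K] · [K:F]. Here this gives [L:F] = 47 · 65 = 3055.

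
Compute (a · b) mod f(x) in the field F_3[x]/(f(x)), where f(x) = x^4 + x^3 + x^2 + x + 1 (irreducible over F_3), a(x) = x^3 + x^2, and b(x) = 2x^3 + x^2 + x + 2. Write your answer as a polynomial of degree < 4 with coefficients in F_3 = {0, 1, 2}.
a · b ≡ x^3 + 1 (mod f(x))

Multiply in F_3[x]: a(x)·b(x) = (x^3 + x^2)·(2x^3 + x^2 + x + 2) = 2x^6 + 2x^4 + 2x^2. This has degree ≥ 4, so divide by f(x) over F_3: 2x^6 + 2x^4 + 2x^2 = (2x^2 + x + 2)·(x^4 + x^3 + x^2 + x + 1) + (x^3 + 1). Hence a·b ≡ x^3 + 1 (mod f). (F_3[x]/(f) is a field with 3^4 = 81 elements since f is irreducible of degree 4.)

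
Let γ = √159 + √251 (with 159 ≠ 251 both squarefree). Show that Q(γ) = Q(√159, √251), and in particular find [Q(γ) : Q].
[Q(γ) : Q] = 4 (equivalently, Q(γ) = Q(√159, √251))

Obviously Q(γ) ⊆ Q(√159, √251), and [Q(√159, √251):Q] = 4 (since 159, 251 are distinct squarefree integers > 1 with 39909 not a perfect square). To show equality we compute the minimal polynomial of γ. From γ = √159 + √251: γ^2 = 159 + 2√(39909) + 251 = 410 + 2√(39909), so γ^2 - 410 = 2√(39909); squaring, (γ^2 - 410)^2 = 4·39909, i.e. γ^4 - 820γ^2 + 168100 - 159636 = 0, i.e. γ^4 - 820γ^2 + 8464 = 0. So γ is a root of x^4 - 820x^2 + 8464. This polynomial is irreducible over Q: it has no rational root (each ±√159 ± √251 is irrational), and any factorization into two quadratics over Q would force √(39909) ∈ Q (pairing opposite roots) or √159, √251 ∈ Q (other pairings), all impossible. Hence [Q(γ):Q] = 4 = [Q(√159, √251):Q], so Q(γ) = Q(√159, √251).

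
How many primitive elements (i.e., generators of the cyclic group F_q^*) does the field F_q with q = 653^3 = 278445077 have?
There are φ(278445076) = 103716288 primitive elements

F_q^* is cyclic of order q - 1 = 278445076. A cyclic group of order m has exactly φ(m) generators. Here m = 278445076 = 2^2 · 7 · 13^2 · 19^2 · 163, so the number of primitive elements is φ(278445076) = 103716288.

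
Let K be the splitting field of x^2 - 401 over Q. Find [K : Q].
[K : Q] = 2

f(x) = x^2 - 401 factors as (x - √401)(x + √401). The splitting field is K = Q(√401). Since 401 is squarefree and > 1, it is not a perfect square, so x^2 - 401 is irreducible over Q and [Q(√401) : Q] = 2. Hence [K : Q] = 2.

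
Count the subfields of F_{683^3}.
F_{683^3} has 2 subfields

The subfields of F_{p^n} are exactly the fields F_{p^d} for d | n (each is the fixed field of the unique index-d subgroup of Gal(F_{p^n}/F_p) ≅ Z/nZ). The divisors of n = 3 are {1, 3}, giving 2 subfields: F_{683^1}, F_{683^3}.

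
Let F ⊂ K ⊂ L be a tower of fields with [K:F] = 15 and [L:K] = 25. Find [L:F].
[L:F] = 375

The tower law says that for any tower of field extensions F ⊂ K ⊂ L with finite degrees, [L:F] = [L:K] · [K:F]. Here this gives [L:F] = 25 · 15 = 375.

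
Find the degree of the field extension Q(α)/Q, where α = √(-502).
[Q(α):Q] = 2

[Q(α):Q] equals the degree of the minimal polynomial of α. Here α^2 = -502 and x^2 + 502 is irreducible (d = -502 is squarefree, ≠ 1, hence not a square), so deg(m_α) = 2. Thus [Q(α):Q] = 2.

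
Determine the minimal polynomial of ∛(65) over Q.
m_α(x) = x^3 - 65

α satisfies α^3 = 65, so x^3 - 65 annihilates α. By the rational root test, a rational root p/q (in lowest terms) of x^3 - 65 would satisfy p^3 = 65 q^3, forcing q = 1 and p^3 = 65; but 65 is not a perfect cube, contradiction. A monic cubic over Q with no rational root is irreducible (any nontrivial factorization would include a linear factor). Hence x^3 - 65 is the minimal polynomial of α, and in particular [Q(α):Q] = 3.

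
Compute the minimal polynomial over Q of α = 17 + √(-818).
m_α(x) = x^2 - 34x + 1107

From α - 17 = √(-818), squaring gives (α - 17)^2 = -818, i.e. α^2 - 34α + 289 = -818, so α^2 - 34α + 1107 = 0. The discriminant of x^2 - 34x + 1107 is (-34)^2 - 4·(1107) = 1156 - 4428 = -3272, and 4·(-818) is not a perfect square in Q since -818 is squarefree and ≠ 1. Hence x^2 - 34x + 1107 is irreducible over Q and is the minimal polynomial of α.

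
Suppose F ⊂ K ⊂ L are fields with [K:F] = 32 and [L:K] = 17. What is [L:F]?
[L:F] = 544

The tower law says that for any tower of field extensions F ⊂ K ⊂ L with finite degrees, [L:F] = [L:K] · [K:F]. Here this gives [L:F] = 17 · 32 = 544.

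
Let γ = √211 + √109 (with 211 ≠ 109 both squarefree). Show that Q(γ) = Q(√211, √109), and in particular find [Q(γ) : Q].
[Q(γ) : Q] = 4 (equivalently, Q(γ) = Q(√211, √109))

Obviously Q(γ) ⊆ Q(√211, √109), and [Q(√211, √109):Q] = 4 (since 211, 109 are distinct squarefree integers > 1 with 22999 not a perfect square). To show equality we compute the minimal polynomial of γ. From γ = √211 + √109: γ^2 = 211 + 2√(22999) + 109 = 320 + 2√(22999), so γ^2 - 320 = 2√(22999); squaring, (γ^2 - 320)^2 = 4·22999, i.e. γ^4 - 640γ^2 + 102400 - 91996 = 0, i.e. γ^4 - 640γ^2 + 10404 = 0. So γ is a root of x^4 - 640x^2 + 10404. This polynomial is irreducible over Q: it has no rational root (each ±√211 ± √109 is irrational), and any factorization into two quadratics over Q would force √(22999) ∈ Q (pairing opposite roots) or √211, √109 ∈ Q (other pairings), all impossible. Hence [Q(γ):Q] = 4 = [Q(√211, √109):Q], so Q(γ) = Q(√211, √109).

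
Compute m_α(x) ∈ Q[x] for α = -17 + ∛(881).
m_α(x) = x^3 + 51x^2 + 867x + 4032

Set β = α + 17 = ∛(881), so β^3 = 881. Then (α + 17)^3 - 881 = 0, i.e. α is a root of g(x) = (x + 17)^3 - 881 = x^3 + 51x^2 + 867x + 4032. Since g(x) = h(x + 17) where h(x) = x^3 - 881, and h is irreducible over Q (because 881 is not a perfect cube, so h has no rational root, and a monic cubic with no rational root is irreducible), g is also irreducible (irreducibility is preserved under the substitution x → x + 17). Hence m_α(x) = x^3 + 51x^2 + 867x + 4032.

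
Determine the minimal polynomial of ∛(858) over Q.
m_α(x) = x^3 - 858

α satisfies α^3 = 858, so x^3 - 858 annihilates α. By the rational root test, a rational root p/q (in lowest terms) of x^3 - 858 would satisfy p^3 = 858 q^3, forcing q = 1 and p^3 = 858; but 858 is not a perfect cube, contradiction. A monic cubic over Q with no rational root is irreducible (any nontrivial factorization would include a linear factor). Hence x^3 - 858 is the minimal polynomial of α, and in particular [Q(α):Q] = 3.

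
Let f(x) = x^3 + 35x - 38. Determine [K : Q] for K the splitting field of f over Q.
[K : Q] = 6

By the rational root test, any rational root of the monic integer polynomial f(x) = x^3 + 35x - 38 must be an integer dividing the constant term -38, i.e. one of ±{1, 2, 19, 38}. Evaluating: f(1) = -2, f(-1) = -74, f(2) = 40, f(-2) = -116, f(19) = 7486, f(-19) = -7562, f(38) = 56164, f(-38) = -56240; none is 0, so f has no rational root and is therefore irreducible over Q (a cubic with no linear factor over a field is irreducible). For an irreducible cubic, the Galois group is A_3 or S_3 according as the discriminant disc(f) = -4a^3 - 27b^2 = -4·(35)^3 - 27·(-38)^2 = -210488 is or is not a square in Q. Here disc(f) = -210488 is not a perfect square in Q, so the Galois group of f over Q is not contained in A_3 and must be all of S_3. The splitting field has degree |S_3| = 6 over Q, so [K : Q] = 6.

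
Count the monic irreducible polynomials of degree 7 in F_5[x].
There are 11160 monic irreducible polynomials of degree 7 over F_5

Each element of F_{5^7} that lies in no proper subfield is a root of exactly one monic irreducible of degree 7 over F_5, and each such polynomial has 7 distinct roots in F_{5^7}. By Möbius inversion the count is N_5(7) = (1/7) Σ_{d|7} μ(7/d) · 5^d = (1/7)(μ(7)·5^1 + μ(1)·5^7) = 78120/7 = 11160.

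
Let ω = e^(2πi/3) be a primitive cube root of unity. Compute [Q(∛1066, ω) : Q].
[Q(∛1066, ω) : Q] = 6

[Q(∛1066):Q] = 3 (min poly x^3 - 1066, irreducible since 1066 is not a perfect cube). [Q(ω):Q] = 2 (min poly x^2 + x + 1). Since Q(∛1066) ⊂ R and ω ∉ R, we have ω ∉ Q(∛1066), so x^2 + x + 1 remains irreducible over Q(∛1066) and [Q(∛1066, ω) : Q(∛1066)] = 2. By the tower law, [Q(∛1066, ω) : Q] = 3 · 2 = 6. (In fact Q(∛1066, ω) is the splitting field of x^3 - 1066 over Q.)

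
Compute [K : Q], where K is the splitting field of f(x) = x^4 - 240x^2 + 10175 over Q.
[K : Q] = 4

Solving the quadratic in x^2: x^2 = (240 ± √(240^2 - 4·10175))/2 = (240 ± √16900)/2 = (240 ± 130)/2, giving x^2 = 55 or x^2 = 185. So f(x) = (x^2 - 55)(x^2 - 185) and the roots of f are ±√55, ±√185. Hence the splitting field is K = Q(√55, √185). Since 55 and 185 are distinct squarefree integers > 1, their product 10175 is not a perfect square, so √185 ∉ Q(√55). By the tower law [K:Q] = [Q(√55,√185):Q(√55)] · [Q(√55):Q] = 2 · 2 = 4.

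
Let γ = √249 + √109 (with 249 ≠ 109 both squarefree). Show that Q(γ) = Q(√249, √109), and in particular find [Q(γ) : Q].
[Q(γ) : Q] = 4 (equivalently, Q(γ) = Q(√249, √109))

Obviously Q(γ) ⊆ Q(√249, √109), and [Q(√249, √109):Q] = 4 (since 249, 109 are distinct squarefree integers > 1 with 27141 not a perfect square). To show equality we compute the minimal polynomial of γ. From γ = √249 + √109: γ^2 = 249 + 2√(27141) + 109 = 358 + 2√(27141), so γ^2 - 358 = 2√(27141); squaring, (γ^2 - 358)^2 = 4·27141, i.e. γ^4 - 716γ^2 + 128164 - 108564 = 0, i.e. γ^4 - 716γ^2 + 19600 = 0. So γ is a root of x^4 - 716x^2 + 19600. This polynomial is irreducible over Q: it has no rational root (each ±√249 ± √109 is irrational), and any factorization into two quadratics over Q would force √(27141) ∈ Q (pairing opposite roots) or √249, √109 ∈ Q (other pairings), all impossible. Hence [Q(γ):Q] = 4 = [Q(√249, √109):Q], so Q(γ) = Q(√249, √109).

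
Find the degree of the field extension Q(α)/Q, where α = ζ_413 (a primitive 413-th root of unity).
[Q(α):Q] = 348

The minimal polynomial of ζ_413 over Q is the 413-th cyclotomic polynomial Φ_413(x), which is irreducible over Q and has degree φ(413) = 348. Hence [Q(α):Q] = φ(413) = 348.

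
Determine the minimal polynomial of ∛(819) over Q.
m_α(x) = x^3 - 819

α satisfies α^3 = 819, so x^3 - 819 annihilates α. By the rational root test, a rational root p/q (in lowest terms) of x^3 - 819 would satisfy p^3 = 819 q^3, forcing q = 1 and p^3 = 819; but 819 is not a perfect cube, contradiction. A monic cubic over Q with no rational root is irreducible (any nontrivial factorization would include a linear factor). Hence x^3 - 819 is the minimal polynomial of α, and in particular [Q(α):Q] = 3.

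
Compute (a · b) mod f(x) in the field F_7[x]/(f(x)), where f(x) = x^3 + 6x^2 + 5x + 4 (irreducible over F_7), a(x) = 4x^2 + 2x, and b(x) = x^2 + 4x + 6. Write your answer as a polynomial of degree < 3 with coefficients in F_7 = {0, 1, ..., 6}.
a · b ≡ 6x^2 + 5x + 3 (mod f(x))

Multiply in F_7[x]: a(x)·b(x) = (4x^2 + 2x)·(x^2 + 4x + 6) = 4x^4 + 4x^3 + 4x^2 + 5x. This has degree ≥ 3, so divide by f(x) over F_7: 4x^4 + 4x^3 + 4x^2 + 5x = (4x + 1)·(x^3 + 6x^2 + 5x + 4) + (6x^2 + 5x + 3). Hence a·b ≡ 6x^2 + 5x + 3 (mod f). (F_7[x]/(f) is a field with 7^3 = 343 elements since f is irreducible of degree 3.)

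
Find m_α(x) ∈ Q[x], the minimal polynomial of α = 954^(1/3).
m_α(x) = x^3 - 954

α satisfies α^3 = 954, so x^3 - 954 annihilates α. By the rational root test, a rational root p/q (in lowest terms) of x^3 - 954 would satisfy p^3 = 954 q^3, forcing q = 1 and p^3 = 954; but 954 is not a perfect cube, contradiction. A monic cubic over Q with no rational root is irreducible (any nontrivial factorization would include a linear factor). Hence x^3 - 954 is the minimal polynomial of α, and in particular [Q(α):Q] = 3.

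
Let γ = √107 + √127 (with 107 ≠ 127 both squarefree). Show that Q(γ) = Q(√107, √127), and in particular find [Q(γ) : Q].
[Q(γ) : Q] = 4 (equivalently, Q(γ) = Q(√107, √127))

Obviously Q(γ) ⊆ Q(√107, √127), and [Q(√107, √127):Q] = 4 (since 107, 127 are distinct squarefree integers > 1 with 13589 not a perfect square). To show equality we compute the minimal polynomial of γ. From γ = √107 + √127: γ^2 = 107 + 2√(13589) + 127 = 234 + 2√(13589), so γ^2 - 234 = 2√(13589); squaring, (γ^2 - 234)^2 = 4·13589, i.e. γ^4 - 468γ^2 + 54756 - 54356 = 0, i.e. γ^4 - 468γ^2 + 400 = 0. So γ is a root of x^4 - 468x^2 + 400. This polynomial is irreducible over Q: it has no rational root (each ±√107 ± √127 is irrational), and any factorization into two quadratics over Q would force √(13589) ∈ Q (pairing opposite roots) or √107, √127 ∈ Q (other pairings), all impossible. Hence [Q(γ):Q] = 4 = [Q(√107, √127):Q], so Q(γ) = Q(√107, √127).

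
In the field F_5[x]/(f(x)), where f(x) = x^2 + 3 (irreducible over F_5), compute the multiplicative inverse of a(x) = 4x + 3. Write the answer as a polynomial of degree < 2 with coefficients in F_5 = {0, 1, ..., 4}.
a(x)^(-1) ≡ 3x + 4 (mod f(x))

Since f is irreducible over F_5, F_5[x]/(f) is a field and a(x) ≠ 0 has an inverse. Apply the extended Euclidean algorithm to f(x) and a(x) in F_5[x]: f(x) = (4x + 2)·a(x) + (2). The last nonzero remainder is the constant 2 = gcd(f, a) in F_5. Back-substituting through the division chain expresses 2 = s(x)·a(x) + t(x)·f(x) with s(x) ≡ x + 3 (mod f), so (x + 3)·a(x) ≡ 2 (mod f). Multiplying by 2^(-1) ≡ 3 in F_5 gives a(x)^(-1) ≡ 3·(x + 3) ≡ 3x + 4 (mod f). Check: (4x + 3)·(3x + 4) = 2x^2 + 2 ≡ 1 (mod x^2 + 3).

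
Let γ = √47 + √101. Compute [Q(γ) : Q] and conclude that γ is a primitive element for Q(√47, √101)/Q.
[Q(γ) : Q] = 4 (equivalently, Q(γ) = Q(√47, √101))

Obviously Q(γ) ⊆ Q(√47, √101), and [Q(√47, √101):Q] = 4 (since 47, 101 are distinct squarefree integers > 1 with 4747 not a perfect square). To show equality we compute the minimal polynomial of γ. From γ = √47 + √101: γ^2 = 47 + 2√(4747) + 101 = 148 + 2√(4747), so γ^2 - 148 = 2√(4747); squaring, (γ^2 - 148)^2 = 4·4747, i.e. γ^4 - 296γ^2 + 21904 - 18988 = 0, i.e. γ^4 - 296γ^2 + 2916 = 0. So γ is a root of x^4 - 296x^2 + 2916. This polynomial is irreducible over Q: it has no rational root (each ±√47 ± √101 is irrational), and any factorization into two quadratics over Q would force √(4747) ∈ Q (pairing opposite roots) or √47, √101 ∈ Q (other pairings), all impossible. Hence [Q(γ):Q] = 4 = [Q(√47, √101):Q], so Q(γ) = Q(√47, √101).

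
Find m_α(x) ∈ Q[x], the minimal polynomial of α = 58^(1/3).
m_α(x) = x^3 - 58

α satisfies α^3 = 58, so x^3 - 58 annihilates α. By the rational root test, a rational root p/q (in lowest terms) of x^3 - 58 would satisfy p^3 = 58 q^3, forcing q = 1 and p^3 = 58; but 58 is not a perfect cube, contradiction. A monic cubic over Q with no rational root is irreducible (any nontrivial factorization would include a linear factor). Hence x^3 - 58 is the minimal polynomial of α, and in particular [Q(α):Q] = 3.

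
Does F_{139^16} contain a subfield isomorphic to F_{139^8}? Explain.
Yes: F_{139^8} is a subfield of F_{139^16}

F_{p^m} embeds in F_{p^n} iff m | n (since F_{p^n} is the splitting field of x^(p^n) - x, and F_{p^m} ⊂ F_{p^n} forces p^n to be a power of p^m, i.e. m | n; conversely if m | n then every root of x^(p^m) - x is a root of x^(p^n) - x). Here 8 | 16 (since 16 = 2·8), so F_{139^8} is a subfield of F_{139^16}, and [F_{139^16} : F_{139^8}] = 16/8 = 2.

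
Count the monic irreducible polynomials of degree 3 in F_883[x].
There are 229488168 monic irreducible polynomials of degree 3 over F_883

Each element of F_{883^3} that lies in no proper subfield is a root of exactly one monic irreducible of degree 3 over F_883, and each such polynomial has 3 distinct roots in F_{883^3}. By Möbius inversion the count is N_883(3) = (1/3) Σ_{d|3} μ(3/d) · 883^d = (1/3)(μ(3)·883^1 + μ(1)·883^3) = 688464504/3 = 229488168.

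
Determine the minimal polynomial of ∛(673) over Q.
m_α(x) = x^3 - 673

α satisfies α^3 = 673, so x^3 - 673 annihilates α. By the rational root test, a rational root p/q (in lowest terms) of x^3 - 673 would satisfy p^3 = 673 q^3, forcing q = 1 and p^3 = 673; but 673 is not a perfect cube, contradiction. A monic cubic over Q with no rational root is irreducible (any nontrivial factorization would include a linear factor). Hence x^3 - 673 is the minimal polynomial of α, and in particular [Q(α):Q] = 3.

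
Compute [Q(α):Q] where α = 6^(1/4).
[Q(α):Q] = 4

α is a root of x^4 - 6. By Eisenstein's criterion at the prime p = 2 (which divides the constant term 6 but p^2 = 4 does not, since 6 is squarefree), x^4 - 6 is irreducible over Q. Hence [Q(α):Q] = 4.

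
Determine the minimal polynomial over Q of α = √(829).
m_α(x) = x^2 - 829

α satisfies α^2 - 829 = 0, so x^2 - 829 annihilates α. Since d = 829 is squarefree and ≠ 1, it is not a perfect square in Q, so x^2 - 829 has no rational root and is therefore irreducible over Q (a degree-2 polynomial over a field is irreducible iff it has no root). Hence m_α(x) = x^2 - 829.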